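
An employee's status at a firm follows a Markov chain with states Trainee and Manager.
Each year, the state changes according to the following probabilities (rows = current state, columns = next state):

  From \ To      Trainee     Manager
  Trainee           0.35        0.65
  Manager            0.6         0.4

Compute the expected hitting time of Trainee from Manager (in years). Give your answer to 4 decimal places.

Let t(s) be the expected number of years to first reach Trainee from state s, with t(Trainee) = 0. Conditioning on the first year:
t(Manager) = 1 + 0.4·t(Manager)
Solving: t(Manager) = 1.6667.
Expected years from Manager to Trainee: 1.6667.

1.6667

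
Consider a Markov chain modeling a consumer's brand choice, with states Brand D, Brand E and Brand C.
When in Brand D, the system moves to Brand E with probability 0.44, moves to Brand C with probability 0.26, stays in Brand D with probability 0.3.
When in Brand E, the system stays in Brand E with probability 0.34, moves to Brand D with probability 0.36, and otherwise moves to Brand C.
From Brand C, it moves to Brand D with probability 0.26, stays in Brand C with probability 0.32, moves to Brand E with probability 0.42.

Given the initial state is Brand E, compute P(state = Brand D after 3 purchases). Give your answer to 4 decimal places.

Propagate the distribution vector 3 purchases from Brand E.
After 0 purchases: (0.0000, 1.0000, 0.0000)
After 1 purchase: (0.3600, 0.3400, 0.3000)
After 2 purchases: (0.3084, 0.4000, 0.2916)
After 3 purchases: (0.3123, 0.3942, 0.2935)
P(in Brand D after 3 purchases) = 0.3123

0.3123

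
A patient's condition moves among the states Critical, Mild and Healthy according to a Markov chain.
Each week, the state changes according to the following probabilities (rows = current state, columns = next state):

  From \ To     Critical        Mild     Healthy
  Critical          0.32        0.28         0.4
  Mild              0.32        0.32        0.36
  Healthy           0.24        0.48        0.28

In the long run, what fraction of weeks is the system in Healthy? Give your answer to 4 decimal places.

0.3442

Let the stationary distribution be π with π = πP and π_1 + π_2 + π_3 = 1.
π_1 = 0.32·π_1 + 0.32·π_2 + 0.24·π_3
π_2 = 0.28·π_1 + 0.32·π_2 + 0.48·π_3
Solving with the normalization constraint gives π = (0.2925, 0.3634, 0.3442).
So the stationary probability of Healthy is 0.3442.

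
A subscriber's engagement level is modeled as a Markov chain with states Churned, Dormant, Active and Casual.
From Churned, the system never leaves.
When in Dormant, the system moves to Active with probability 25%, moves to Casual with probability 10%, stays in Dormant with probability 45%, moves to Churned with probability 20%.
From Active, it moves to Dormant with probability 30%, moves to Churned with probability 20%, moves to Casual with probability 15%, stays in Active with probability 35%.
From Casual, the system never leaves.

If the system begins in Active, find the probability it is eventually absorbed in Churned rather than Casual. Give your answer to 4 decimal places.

Let h(s) be the probability of absorption at Churned starting from transient state s. Then h(Churned) = 1 and h(Casual) = 0. By first-step analysis:
h(Dormant) = 0.2·1 + 0.45·h(Dormant) + 0.25·h(Active) + 0.1·0
h(Active) = 0.2·1 + 0.3·h(Dormant) + 0.35·h(Active) + 0.15·0
Solving: h(Dormant) = 0.6372, h(Active) = 0.6018.
Starting from Active, the probability is 0.6018.

0.6018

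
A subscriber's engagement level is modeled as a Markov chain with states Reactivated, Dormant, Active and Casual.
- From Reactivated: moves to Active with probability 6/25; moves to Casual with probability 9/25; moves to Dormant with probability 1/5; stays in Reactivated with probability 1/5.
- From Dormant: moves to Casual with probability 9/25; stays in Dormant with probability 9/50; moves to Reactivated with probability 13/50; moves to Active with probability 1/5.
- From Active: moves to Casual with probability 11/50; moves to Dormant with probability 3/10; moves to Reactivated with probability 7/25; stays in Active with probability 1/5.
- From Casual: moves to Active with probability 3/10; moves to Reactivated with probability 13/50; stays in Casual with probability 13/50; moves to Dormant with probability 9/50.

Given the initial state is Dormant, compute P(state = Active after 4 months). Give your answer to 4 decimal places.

Propagate the distribution vector 4 months from Dormant.
After 0 months: (0.0000, 1.0000, 0.0000, 0.0000)
After 1 month: (0.2600, 0.1800, 0.2000, 0.3600)
After 2 months: (0.2484, 0.2092, 0.2464, 0.2960)
After 3 months: (0.2500, 0.2145, 0.2395, 0.2959)
After 4 months: (0.2498, 0.2137, 0.2396, 0.2969)
P(in Active after 4 months) = 0.2396

0.2396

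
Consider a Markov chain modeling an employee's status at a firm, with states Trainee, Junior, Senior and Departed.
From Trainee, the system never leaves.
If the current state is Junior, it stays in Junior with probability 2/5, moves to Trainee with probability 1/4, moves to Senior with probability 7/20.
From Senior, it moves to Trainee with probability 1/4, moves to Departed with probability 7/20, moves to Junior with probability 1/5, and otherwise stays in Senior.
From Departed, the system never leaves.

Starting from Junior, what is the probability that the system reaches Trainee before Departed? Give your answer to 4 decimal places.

Let h(s) be the probability of absorption at Trainee starting from transient state s. Then h(Trainee) = 1 and h(Departed) = 0. By first-step analysis:
h(Junior) = 0.25·1 + 0.4·h(Junior) + 0.35·h(Senior)
h(Senior) = 0.25·1 + 0.2·h(Junior) + 0.2·h(Senior) + 0.35·0
Solving: h(Junior) = 0.7012, h(Senior) = 0.4878.
Starting from Junior, the probability is 0.7012.

0.7012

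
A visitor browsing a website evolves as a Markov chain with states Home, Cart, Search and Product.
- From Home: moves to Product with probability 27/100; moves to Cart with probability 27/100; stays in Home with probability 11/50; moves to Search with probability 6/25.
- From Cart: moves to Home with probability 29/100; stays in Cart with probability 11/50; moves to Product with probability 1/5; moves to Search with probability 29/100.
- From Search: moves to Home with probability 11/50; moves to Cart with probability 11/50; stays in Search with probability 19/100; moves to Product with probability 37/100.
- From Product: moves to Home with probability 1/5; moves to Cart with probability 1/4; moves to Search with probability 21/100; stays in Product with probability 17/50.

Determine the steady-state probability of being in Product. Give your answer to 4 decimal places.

0.2971

Let the stationary distribution be π with π = πP and π_1 + π_2 + π_3 + π_4 = 1.
π_1 = 0.22·π_1 + 0.29·π_2 + 0.22·π_3 + 0.2·π_4
π_2 = 0.27·π_1 + 0.22·π_2 + 0.22·π_3 + 0.25·π_4
π_3 = 0.24·π_1 + 0.29·π_2 + 0.19·π_3 + 0.21·π_4
Solving with the normalization constraint gives π = (0.2309, 0.2405, 0.2315, 0.2971).
So the stationary probability of Product is 0.2971.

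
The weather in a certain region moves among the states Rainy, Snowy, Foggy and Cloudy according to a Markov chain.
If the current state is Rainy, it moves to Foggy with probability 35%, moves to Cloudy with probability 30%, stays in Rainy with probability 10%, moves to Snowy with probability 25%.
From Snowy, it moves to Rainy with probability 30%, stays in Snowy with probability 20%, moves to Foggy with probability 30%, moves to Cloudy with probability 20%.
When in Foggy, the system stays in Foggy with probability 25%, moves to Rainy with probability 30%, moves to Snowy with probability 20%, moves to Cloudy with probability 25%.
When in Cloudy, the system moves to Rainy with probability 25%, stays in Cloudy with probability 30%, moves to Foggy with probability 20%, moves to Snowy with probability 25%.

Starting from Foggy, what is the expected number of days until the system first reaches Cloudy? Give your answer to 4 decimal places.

3.9702

Let t(s) be the expected number of days to first reach Cloudy from state s, with t(Cloudy) = 0. Conditioning on the first day:
t(Rainy) = 1 + 0.1·t(Rainy) + 0.25·t(Snowy) + 0.35·t(Foggy)
t(Snowy) = 1 + 0.3·t(Rainy) + 0.2·t(Snowy) + 0.3·t(Foggy)
t(Foggy) = 1 + 0.3·t(Rainy) + 0.2·t(Snowy) + 0.25·t(Foggy)
Solving: t(Rainy) = 3.8131, t(Snowy) = 4.1687, t(Foggy) = 3.9702.
Expected days from Foggy to Cloudy: 3.9702.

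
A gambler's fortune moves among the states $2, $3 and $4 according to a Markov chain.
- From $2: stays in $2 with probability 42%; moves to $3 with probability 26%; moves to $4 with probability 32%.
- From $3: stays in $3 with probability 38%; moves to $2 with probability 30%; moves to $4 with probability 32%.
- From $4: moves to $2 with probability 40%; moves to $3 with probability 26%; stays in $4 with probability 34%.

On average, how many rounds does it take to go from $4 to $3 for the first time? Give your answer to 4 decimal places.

Let t(s) be the expected number of rounds to first reach $3 from state s, with t($3) = 0. Conditioning on the first round:
t($2) = 1 + 0.42·t($2) + 0.32·t($4)
t($4) = 1 + 0.4·t($2) + 0.34·t($4)
Solving: t($2) = 3.8462, t($4) = 3.8462.
Expected rounds from $4 to $3: 3.8462.

3.8462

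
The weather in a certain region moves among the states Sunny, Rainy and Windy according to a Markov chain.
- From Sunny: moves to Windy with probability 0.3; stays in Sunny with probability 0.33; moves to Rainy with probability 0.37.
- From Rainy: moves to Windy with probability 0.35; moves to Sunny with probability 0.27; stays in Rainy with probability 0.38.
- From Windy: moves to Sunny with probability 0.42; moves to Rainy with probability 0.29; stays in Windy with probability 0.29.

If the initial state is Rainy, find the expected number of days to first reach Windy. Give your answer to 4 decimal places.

2.9794

Let t(s) be the expected number of days to first reach Windy from state s, with t(Windy) = 0. Conditioning on the first day:
t(Sunny) = 1 + 0.33·t(Sunny) + 0.37·t(Rainy)
t(Rainy) = 1 + 0.27·t(Sunny) + 0.38·t(Rainy)
Solving: t(Sunny) = 3.1379, t(Rainy) = 2.9794.
Expected days from Rainy to Windy: 2.9794.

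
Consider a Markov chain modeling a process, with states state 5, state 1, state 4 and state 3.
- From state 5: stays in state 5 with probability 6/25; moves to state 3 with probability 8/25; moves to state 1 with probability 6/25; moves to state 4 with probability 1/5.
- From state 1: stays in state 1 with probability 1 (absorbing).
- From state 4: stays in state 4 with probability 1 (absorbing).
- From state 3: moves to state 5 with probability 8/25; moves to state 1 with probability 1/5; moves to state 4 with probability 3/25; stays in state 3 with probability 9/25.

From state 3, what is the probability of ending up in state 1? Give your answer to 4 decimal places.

Let h(s) be the probability of absorption at state 1 starting from transient state s. Then h(state 1) = 1 and h(state 4) = 0. By first-step analysis:
h(state 5) = 0.24·h(state 5) + 0.24·1 + 0.2·0 + 0.32·h(state 3)
h(state 3) = 0.32·h(state 5) + 0.2·1 + 0.12·0 + 0.36·h(state 3)
Solving: h(state 5) = 0.5667, h(state 3) = 0.5958.
Starting from state 3, the probability is 0.5958.

0.5958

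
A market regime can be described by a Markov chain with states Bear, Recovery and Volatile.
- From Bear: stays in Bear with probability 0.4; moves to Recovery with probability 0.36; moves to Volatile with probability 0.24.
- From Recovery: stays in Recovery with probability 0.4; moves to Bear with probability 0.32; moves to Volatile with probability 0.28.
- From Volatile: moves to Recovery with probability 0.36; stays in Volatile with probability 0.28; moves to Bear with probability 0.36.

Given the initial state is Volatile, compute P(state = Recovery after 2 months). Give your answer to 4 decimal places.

Sum over the intermediate state after 1 month:
P = P(Volatile→Bear)·P(Bear→Recovery) + P(Volatile→Recovery)·P(Recovery→Recovery) + P(Volatile→Volatile)·P(Volatile→Recovery)
  = 0.36×0.36 + 0.36×0.4 + 0.28×0.36
  = 0.1296 + 0.1440 + 0.1008 = 0.3744

0.3744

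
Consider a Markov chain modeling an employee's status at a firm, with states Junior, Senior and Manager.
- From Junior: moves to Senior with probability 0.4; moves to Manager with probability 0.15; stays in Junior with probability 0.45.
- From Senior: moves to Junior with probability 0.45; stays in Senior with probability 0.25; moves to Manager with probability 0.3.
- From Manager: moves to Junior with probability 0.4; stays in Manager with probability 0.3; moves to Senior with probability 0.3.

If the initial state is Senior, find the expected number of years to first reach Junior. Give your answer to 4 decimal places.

Let t(s) be the expected number of years to first reach Junior from state s, with t(Junior) = 0. Conditioning on the first year:
t(Senior) = 1 + 0.25·t(Senior) + 0.3·t(Manager)
t(Manager) = 1 + 0.3·t(Senior) + 0.3·t(Manager)
Solving: t(Senior) = 2.2989, t(Manager) = 2.4138.
Expected years from Senior to Junior: 2.2989.

2.2989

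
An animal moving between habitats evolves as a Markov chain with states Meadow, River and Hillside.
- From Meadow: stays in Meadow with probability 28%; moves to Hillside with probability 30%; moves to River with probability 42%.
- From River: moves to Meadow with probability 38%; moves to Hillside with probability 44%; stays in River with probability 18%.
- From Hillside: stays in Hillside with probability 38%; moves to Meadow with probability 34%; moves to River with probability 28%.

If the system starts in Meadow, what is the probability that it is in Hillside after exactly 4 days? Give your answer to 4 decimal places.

0.3715

Propagate the distribution vector 4 days from Meadow.
After 0 days: (1.0000, 0.0000, 0.0000)
After 1 day: (0.2800, 0.4200, 0.3000)
After 2 days: (0.3400, 0.2772, 0.3828)
After 3 days: (0.3307, 0.2999, 0.3694)
After 4 days: (0.3322, 0.2963, 0.3715)
P(in Hillside after 4 days) = 0.3715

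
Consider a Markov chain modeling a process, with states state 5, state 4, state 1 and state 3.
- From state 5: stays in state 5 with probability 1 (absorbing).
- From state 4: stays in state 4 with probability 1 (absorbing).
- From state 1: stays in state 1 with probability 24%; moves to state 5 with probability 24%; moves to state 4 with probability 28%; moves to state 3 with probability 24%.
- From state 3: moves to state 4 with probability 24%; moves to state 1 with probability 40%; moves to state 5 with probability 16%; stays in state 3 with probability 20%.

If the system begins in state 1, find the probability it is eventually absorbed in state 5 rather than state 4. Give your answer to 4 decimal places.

0.4500

Let h(s) be the probability of absorption at state 5 starting from transient state s. Then h(state 5) = 1 and h(state 4) = 0. By first-step analysis:
h(state 1) = 0.24·1 + 0.28·0 + 0.24·h(state 1) + 0.24·h(state 3)
h(state 3) = 0.16·1 + 0.24·0 + 0.4·h(state 1) + 0.2·h(state 3)
Solving: h(state 1) = 0.4500, h(state 3) = 0.4250.
Starting from state 1, the probability is 0.4500.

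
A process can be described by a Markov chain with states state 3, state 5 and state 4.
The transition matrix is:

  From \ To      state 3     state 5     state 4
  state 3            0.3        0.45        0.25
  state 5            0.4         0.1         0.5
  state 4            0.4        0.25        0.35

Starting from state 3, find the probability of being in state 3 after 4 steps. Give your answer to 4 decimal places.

0.3637

Propagate the distribution vector 4 steps from state 3.
After 0 steps: (1.0000, 0.0000, 0.0000)
After 1 step: (0.3000, 0.4500, 0.2500)
After 2 steps: (0.3700, 0.2425, 0.3875)
After 3 steps: (0.3630, 0.2876, 0.3494)
After 4 steps: (0.3637, 0.2795, 0.3568)
P(in state 3 after 4 steps) = 0.3637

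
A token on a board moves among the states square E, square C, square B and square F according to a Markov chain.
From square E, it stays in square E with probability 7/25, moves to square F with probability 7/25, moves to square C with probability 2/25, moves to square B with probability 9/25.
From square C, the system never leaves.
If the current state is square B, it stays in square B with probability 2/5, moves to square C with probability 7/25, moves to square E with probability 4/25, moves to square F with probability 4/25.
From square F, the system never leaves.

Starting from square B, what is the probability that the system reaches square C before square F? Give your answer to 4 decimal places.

0.5726

Let h(s) be the probability of absorption at square C starting from transient state s. Then h(square C) = 1 and h(square F) = 0. By first-step analysis:
h(square E) = 0.28·h(square E) + 0.08·1 + 0.36·h(square B) + 0.28·0
h(square B) = 0.16·h(square E) + 0.28·1 + 0.4·h(square B) + 0.16·0
Solving: h(square E) = 0.3974, h(square B) = 0.5726.
Starting from square B, the probability is 0.5726.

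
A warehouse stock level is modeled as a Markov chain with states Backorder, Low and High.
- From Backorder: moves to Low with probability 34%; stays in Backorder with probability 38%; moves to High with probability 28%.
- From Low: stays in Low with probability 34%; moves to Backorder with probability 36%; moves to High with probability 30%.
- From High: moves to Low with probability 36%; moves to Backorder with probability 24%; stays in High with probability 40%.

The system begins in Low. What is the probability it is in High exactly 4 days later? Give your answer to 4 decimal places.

0.3260

Propagate the distribution vector 4 days from Low.
After 0 days: (0.0000, 1.0000, 0.0000)
After 1 day: (0.3600, 0.3400, 0.3000)
After 2 days: (0.3312, 0.3460, 0.3228)
After 3 days: (0.3279, 0.3465, 0.3257)
After 4 days: (0.3275, 0.3465, 0.3260)
P(in High after 4 days) = 0.3260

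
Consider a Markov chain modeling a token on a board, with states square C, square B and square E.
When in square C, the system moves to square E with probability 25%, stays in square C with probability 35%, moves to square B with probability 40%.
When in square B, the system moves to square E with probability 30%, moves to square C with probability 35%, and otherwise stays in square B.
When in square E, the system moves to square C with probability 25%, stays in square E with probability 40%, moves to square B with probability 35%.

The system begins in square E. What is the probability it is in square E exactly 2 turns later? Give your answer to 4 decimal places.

0.3275

Sum over the intermediate state after 1 turn:
P = P(square E→square C)·P(square C→square E) + P(square E→square B)·P(square B→square E) + P(square E→square E)·P(square E→square E)
  = 0.25×0.25 + 0.35×0.3 + 0.4×0.4
  = 0.0625 + 0.1050 + 0.1600 = 0.3275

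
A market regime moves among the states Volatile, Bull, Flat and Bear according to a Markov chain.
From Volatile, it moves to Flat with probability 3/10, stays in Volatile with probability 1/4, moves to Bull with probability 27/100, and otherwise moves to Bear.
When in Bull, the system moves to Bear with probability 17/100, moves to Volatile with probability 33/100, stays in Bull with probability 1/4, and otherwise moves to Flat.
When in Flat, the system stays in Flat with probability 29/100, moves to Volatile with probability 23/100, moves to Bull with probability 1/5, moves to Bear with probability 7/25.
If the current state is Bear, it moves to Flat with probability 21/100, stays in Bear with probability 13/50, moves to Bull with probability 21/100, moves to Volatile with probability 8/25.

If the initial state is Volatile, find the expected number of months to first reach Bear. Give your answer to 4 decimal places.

4.8535

Let t(s) be the expected number of months to first reach Bear from state s, with t(Bear) = 0. Conditioning on the first month:
t(Volatile) = 1 + 0.25·t(Volatile) + 0.27·t(Bull) + 0.3·t(Flat)
t(Bull) = 1 + 0.33·t(Volatile) + 0.25·t(Bull) + 0.25·t(Flat)
t(Flat) = 1 + 0.23·t(Volatile) + 0.2·t(Bull) + 0.29·t(Flat)
Solving: t(Volatile) = 4.8535, t(Bull) = 4.9249, t(Flat) = 4.3680.
Expected months from Volatile to Bear: 4.8535.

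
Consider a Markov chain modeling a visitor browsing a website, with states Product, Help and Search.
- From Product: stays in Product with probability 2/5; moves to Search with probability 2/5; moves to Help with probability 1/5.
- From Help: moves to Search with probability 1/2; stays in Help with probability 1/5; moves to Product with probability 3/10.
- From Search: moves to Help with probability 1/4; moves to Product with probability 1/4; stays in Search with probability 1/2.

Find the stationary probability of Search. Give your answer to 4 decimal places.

0.4693

Let the stationary distribution be π with π = πP and π_1 + π_2 + π_3 = 1.
π_1 = 0.4·π_1 + 0.3·π_2 + 0.25·π_3
π_2 = 0.2·π_1 + 0.2·π_2 + 0.25·π_3
Solving with the normalization constraint gives π = (0.3073, 0.2235, 0.4693).
So the stationary probability of Search is 0.4693.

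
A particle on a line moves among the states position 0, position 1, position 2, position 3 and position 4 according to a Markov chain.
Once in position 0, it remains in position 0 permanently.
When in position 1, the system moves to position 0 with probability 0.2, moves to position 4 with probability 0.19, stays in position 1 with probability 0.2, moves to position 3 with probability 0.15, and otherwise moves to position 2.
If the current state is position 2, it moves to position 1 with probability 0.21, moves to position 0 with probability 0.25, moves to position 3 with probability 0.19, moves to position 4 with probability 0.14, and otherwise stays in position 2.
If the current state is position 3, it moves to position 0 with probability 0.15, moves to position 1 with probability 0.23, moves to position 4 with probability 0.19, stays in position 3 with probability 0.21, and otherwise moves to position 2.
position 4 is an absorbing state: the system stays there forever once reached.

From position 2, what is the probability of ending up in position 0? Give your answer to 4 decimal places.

Let h(s) be the probability of absorption at position 0 starting from transient state s. Then h(position 0) = 1 and h(position 4) = 0. By first-step analysis:
h(position 1) = 0.2·1 + 0.2·h(position 1) + 0.26·h(position 2) + 0.15·h(position 3) + 0.19·0
h(position 2) = 0.25·1 + 0.21·h(position 1) + 0.21·h(position 2) + 0.19·h(position 3) + 0.14·0
h(position 3) = 0.15·1 + 0.23·h(position 1) + 0.22·h(position 2) + 0.21·h(position 3) + 0.19·0
Solving: h(position 1) = 0.5336, h(position 2) = 0.5802, h(position 3) = 0.5068.
Starting from position 2, the probability is 0.5802.

0.5802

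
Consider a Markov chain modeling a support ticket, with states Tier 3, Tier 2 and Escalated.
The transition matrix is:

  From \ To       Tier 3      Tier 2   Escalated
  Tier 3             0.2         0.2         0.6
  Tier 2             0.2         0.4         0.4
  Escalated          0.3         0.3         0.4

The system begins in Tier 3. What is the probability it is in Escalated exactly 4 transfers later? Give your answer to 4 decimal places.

Propagate the distribution vector 4 transfers from Tier 3.
After 0 transfers: (1.0000, 0.0000, 0.0000)
After 1 transfer: (0.2000, 0.2000, 0.6000)
After 2 transfers: (0.2600, 0.3000, 0.4400)
After 3 transfers: (0.2440, 0.3040, 0.4520)
After 4 transfers: (0.2452, 0.3060, 0.4488)
P(in Escalated after 4 transfers) = 0.4488

0.4488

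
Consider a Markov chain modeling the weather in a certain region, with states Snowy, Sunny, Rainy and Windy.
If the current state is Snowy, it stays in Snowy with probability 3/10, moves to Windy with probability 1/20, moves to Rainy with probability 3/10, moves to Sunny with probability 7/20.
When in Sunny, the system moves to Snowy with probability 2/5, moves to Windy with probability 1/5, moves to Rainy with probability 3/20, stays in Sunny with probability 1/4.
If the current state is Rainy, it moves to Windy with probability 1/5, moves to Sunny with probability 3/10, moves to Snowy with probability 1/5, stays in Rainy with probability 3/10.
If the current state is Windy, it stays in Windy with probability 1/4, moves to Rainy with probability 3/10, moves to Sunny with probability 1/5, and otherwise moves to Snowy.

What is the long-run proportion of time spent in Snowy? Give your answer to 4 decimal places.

Let the stationary distribution be π with π = πP and π_1 + π_2 + π_3 + π_4 = 1.
π_1 = 0.3·π_1 + 0.4·π_2 + 0.2·π_3 + 0.25·π_4
π_2 = 0.35·π_1 + 0.25·π_2 + 0.3·π_3 + 0.2·π_4
π_3 = 0.3·π_1 + 0.15·π_2 + 0.3·π_3 + 0.3·π_4
Solving with the normalization constraint gives π = (0.2945, 0.2841, 0.2574, 0.1640).
So the stationary probability of Snowy is 0.2945.

0.2945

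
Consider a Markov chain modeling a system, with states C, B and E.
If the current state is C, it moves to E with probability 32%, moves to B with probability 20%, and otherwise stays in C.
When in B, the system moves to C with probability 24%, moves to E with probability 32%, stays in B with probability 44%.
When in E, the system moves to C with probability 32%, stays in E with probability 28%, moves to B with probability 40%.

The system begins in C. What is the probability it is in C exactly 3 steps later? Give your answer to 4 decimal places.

0.3560

Propagate the distribution vector 3 steps from C.
After 0 steps: (1.0000, 0.0000, 0.0000)
After 1 step: (0.4800, 0.2000, 0.3200)
After 2 steps: (0.3808, 0.3120, 0.3072)
After 3 steps: (0.3560, 0.3363, 0.3077)
P(in C after 3 steps) = 0.3560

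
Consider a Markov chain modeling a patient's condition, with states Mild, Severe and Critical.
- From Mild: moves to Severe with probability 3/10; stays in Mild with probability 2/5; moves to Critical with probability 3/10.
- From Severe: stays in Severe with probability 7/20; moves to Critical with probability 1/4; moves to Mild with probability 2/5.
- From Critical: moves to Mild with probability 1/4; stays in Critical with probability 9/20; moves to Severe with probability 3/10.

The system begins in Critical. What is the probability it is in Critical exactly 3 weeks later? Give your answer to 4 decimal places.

Propagate the distribution vector 3 weeks from Critical.
After 0 weeks: (0.0000, 0.0000, 1.0000)
After 1 week: (0.2500, 0.3000, 0.4500)
After 2 weeks: (0.3325, 0.3150, 0.3525)
After 3 weeks: (0.3471, 0.3158, 0.3371)
P(in Critical after 3 weeks) = 0.3371

0.3371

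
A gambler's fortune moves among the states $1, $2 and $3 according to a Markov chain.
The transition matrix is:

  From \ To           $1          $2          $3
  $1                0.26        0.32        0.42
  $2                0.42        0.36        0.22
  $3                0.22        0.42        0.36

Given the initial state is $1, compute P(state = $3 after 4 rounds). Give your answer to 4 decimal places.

Propagate the distribution vector 4 rounds from $1.
After 0 rounds: (1.0000, 0.0000, 0.0000)
After 1 round: (0.2600, 0.3200, 0.4200)
After 2 rounds: (0.2944, 0.3748, 0.3308)
After 3 rounds: (0.3067, 0.3681, 0.3252)
After 4 rounds: (0.3059, 0.3672, 0.3269)
P(in $3 after 4 rounds) = 0.3269

0.3269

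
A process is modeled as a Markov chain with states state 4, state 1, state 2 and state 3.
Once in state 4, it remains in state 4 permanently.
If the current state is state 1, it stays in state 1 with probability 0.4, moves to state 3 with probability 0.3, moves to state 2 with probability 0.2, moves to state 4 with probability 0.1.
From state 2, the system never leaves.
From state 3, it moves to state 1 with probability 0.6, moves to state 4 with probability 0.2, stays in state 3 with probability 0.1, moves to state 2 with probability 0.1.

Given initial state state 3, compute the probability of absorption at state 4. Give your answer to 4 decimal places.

0.5000

Let h(s) be the probability of absorption at state 4 starting from transient state s. Then h(state 4) = 1 and h(state 2) = 0. By first-step analysis:
h(state 1) = 0.1·1 + 0.4·h(state 1) + 0.2·0 + 0.3·h(state 3)
h(state 3) = 0.2·1 + 0.6·h(state 1) + 0.1·0 + 0.1·h(state 3)
Solving: h(state 1) = 0.4167, h(state 3) = 0.5000.
Starting from state 3, the probability is 0.5000.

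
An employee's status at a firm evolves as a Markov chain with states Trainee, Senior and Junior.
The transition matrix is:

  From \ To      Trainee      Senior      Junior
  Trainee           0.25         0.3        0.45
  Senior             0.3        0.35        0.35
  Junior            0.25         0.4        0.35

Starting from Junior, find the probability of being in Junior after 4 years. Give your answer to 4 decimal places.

0.3768

Propagate the distribution vector 4 years from Junior.
After 0 years: (0.0000, 0.0000, 1.0000)
After 1 year: (0.2500, 0.4000, 0.3500)
After 2 years: (0.2700, 0.3550, 0.3750)
After 3 years: (0.2678, 0.3553, 0.3770)
After 4 years: (0.2678, 0.3555, 0.3768)
P(in Junior after 4 years) = 0.3768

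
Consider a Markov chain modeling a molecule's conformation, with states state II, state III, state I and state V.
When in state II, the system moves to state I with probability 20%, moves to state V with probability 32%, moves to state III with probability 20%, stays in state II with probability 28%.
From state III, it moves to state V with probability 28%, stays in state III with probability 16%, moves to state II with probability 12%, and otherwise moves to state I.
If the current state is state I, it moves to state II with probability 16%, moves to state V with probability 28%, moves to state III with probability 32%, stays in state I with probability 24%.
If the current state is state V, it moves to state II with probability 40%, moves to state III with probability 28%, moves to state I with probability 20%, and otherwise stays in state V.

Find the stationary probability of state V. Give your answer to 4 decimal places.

Let the stationary distribution be π with π = πP and π_1 + π_2 + π_3 + π_4 = 1.
π_1 = 0.28·π_1 + 0.12·π_2 + 0.16·π_3 + 0.4·π_4
π_2 = 0.2·π_1 + 0.16·π_2 + 0.32·π_3 + 0.28·π_4
π_3 = 0.2·π_1 + 0.44·π_2 + 0.24·π_3 + 0.2·π_4
Solving with the normalization constraint gives π = (0.2389, 0.2425, 0.2690, 0.2496).
So the stationary probability of state V is 0.2496.

0.2496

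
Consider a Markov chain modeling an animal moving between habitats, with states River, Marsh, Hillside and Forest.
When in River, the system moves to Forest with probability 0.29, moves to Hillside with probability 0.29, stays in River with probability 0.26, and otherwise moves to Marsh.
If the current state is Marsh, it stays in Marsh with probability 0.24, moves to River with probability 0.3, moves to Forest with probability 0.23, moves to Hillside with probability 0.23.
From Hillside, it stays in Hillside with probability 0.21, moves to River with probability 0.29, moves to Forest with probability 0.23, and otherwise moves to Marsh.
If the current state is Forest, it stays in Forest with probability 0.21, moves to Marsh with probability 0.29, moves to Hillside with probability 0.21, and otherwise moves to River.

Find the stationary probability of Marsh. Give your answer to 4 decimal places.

0.2365

Let the stationary distribution be π with π = πP and π_1 + π_2 + π_3 + π_4 = 1.
π_1 = 0.26·π_1 + 0.3·π_2 + 0.29·π_3 + 0.29·π_4
π_2 = 0.16·π_1 + 0.24·π_2 + 0.27·π_3 + 0.29·π_4
π_3 = 0.29·π_1 + 0.23·π_2 + 0.21·π_3 + 0.21·π_4
Solving with the normalization constraint gives π = (0.2838, 0.2365, 0.2374, 0.2422).
So the stationary probability of Marsh is 0.2365.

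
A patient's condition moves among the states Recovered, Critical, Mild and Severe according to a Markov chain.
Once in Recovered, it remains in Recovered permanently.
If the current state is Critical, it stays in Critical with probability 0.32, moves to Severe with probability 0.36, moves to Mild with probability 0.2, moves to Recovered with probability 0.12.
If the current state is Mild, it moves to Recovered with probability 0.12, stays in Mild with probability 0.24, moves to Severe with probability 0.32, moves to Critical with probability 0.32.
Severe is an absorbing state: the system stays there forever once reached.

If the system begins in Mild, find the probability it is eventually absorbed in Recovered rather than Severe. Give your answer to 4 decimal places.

Let h(s) be the probability of absorption at Recovered starting from transient state s. Then h(Recovered) = 1 and h(Severe) = 0. By first-step analysis:
h(Critical) = 0.12·1 + 0.32·h(Critical) + 0.2·h(Mild) + 0.36·0
h(Mild) = 0.12·1 + 0.32·h(Critical) + 0.24·h(Mild) + 0.32·0
Solving: h(Critical) = 0.2544, h(Mild) = 0.2650.
Starting from Mild, the probability is 0.2650.

0.2650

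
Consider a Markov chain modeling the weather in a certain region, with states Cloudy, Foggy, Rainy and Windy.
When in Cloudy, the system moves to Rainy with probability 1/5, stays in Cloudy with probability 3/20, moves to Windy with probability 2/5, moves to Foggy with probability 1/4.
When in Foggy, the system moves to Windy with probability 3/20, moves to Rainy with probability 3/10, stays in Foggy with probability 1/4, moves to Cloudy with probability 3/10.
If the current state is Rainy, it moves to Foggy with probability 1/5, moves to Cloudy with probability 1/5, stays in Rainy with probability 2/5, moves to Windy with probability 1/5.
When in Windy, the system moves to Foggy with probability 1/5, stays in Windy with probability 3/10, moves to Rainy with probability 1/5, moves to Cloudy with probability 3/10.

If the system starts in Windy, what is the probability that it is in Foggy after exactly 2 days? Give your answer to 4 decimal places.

0.2250

Propagate the distribution vector 2 days from Windy.
After 0 days: (0.0000, 0.0000, 0.0000, 1.0000)
After 1 day: (0.3000, 0.2000, 0.2000, 0.3000)
After 2 days: (0.2350, 0.2250, 0.2600, 0.2800)
P(in Foggy after 2 days) = 0.2250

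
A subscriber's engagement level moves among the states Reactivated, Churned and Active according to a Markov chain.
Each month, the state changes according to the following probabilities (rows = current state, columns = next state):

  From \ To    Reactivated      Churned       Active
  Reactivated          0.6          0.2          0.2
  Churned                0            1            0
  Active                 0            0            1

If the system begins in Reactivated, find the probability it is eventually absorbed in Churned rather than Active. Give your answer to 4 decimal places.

Let h(s) be the probability of absorption at Churned starting from transient state s. Then h(Churned) = 1 and h(Active) = 0. By first-step analysis:
h(Reactivated) = 0.6·h(Reactivated) + 0.2·1 + 0.2·0
Solving: h(Reactivated) = 0.5000.
Starting from Reactivated, the probability is 0.5000.

0.5000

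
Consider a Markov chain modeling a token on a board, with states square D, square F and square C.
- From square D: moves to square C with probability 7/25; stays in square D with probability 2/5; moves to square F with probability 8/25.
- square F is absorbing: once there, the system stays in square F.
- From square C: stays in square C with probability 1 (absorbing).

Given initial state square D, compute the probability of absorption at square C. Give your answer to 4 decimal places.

0.4667

Let h(s) be the probability of absorption at square C starting from transient state s. Then h(square C) = 1 and h(square F) = 0. By first-step analysis:
h(square D) = 0.4·h(square D) + 0.32·0 + 0.28·1
Solving: h(square D) = 0.4667.
Starting from square D, the probability is 0.4667.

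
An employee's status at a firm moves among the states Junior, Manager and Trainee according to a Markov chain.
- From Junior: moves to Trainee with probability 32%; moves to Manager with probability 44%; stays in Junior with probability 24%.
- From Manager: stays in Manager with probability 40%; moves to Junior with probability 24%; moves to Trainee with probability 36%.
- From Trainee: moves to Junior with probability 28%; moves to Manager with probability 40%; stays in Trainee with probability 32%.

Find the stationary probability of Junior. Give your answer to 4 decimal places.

Let the stationary distribution be π with π = πP and π_1 + π_2 + π_3 = 1.
π_1 = 0.24·π_1 + 0.24·π_2 + 0.28·π_3
π_2 = 0.44·π_1 + 0.4·π_2 + 0.4·π_3
Solving with the normalization constraint gives π = (0.2535, 0.4101, 0.3364).
So the stationary probability of Junior is 0.2535.

0.2535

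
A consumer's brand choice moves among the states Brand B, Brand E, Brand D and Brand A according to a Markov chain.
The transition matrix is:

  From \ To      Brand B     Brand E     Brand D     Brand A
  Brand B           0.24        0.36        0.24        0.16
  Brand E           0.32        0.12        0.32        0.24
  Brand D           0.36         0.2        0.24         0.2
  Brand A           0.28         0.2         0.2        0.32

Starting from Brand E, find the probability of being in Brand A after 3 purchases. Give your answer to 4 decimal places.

Propagate the distribution vector 3 purchases from Brand E.
After 0 purchases: (0.0000, 1.0000, 0.0000, 0.0000)
After 1 purchase: (0.3200, 0.1200, 0.3200, 0.2400)
After 2 purchases: (0.2976, 0.2416, 0.2400, 0.2208)
After 3 purchases: (0.2970, 0.2283, 0.2505, 0.2243)
P(in Brand A after 3 purchases) = 0.2243

0.2243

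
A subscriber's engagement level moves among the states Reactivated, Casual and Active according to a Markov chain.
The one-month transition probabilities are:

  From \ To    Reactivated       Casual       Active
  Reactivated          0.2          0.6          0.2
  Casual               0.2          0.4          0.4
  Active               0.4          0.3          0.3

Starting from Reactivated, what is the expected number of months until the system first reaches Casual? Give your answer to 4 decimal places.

Let t(s) be the expected number of months to first reach Casual from state s, with t(Casual) = 0. Conditioning on the first month:
t(Reactivated) = 1 + 0.2·t(Reactivated) + 0.2·t(Active)
t(Active) = 1 + 0.4·t(Reactivated) + 0.3·t(Active)
Solving: t(Reactivated) = 1.8750, t(Active) = 2.5000.
Expected months from Reactivated to Casual: 1.8750.

1.8750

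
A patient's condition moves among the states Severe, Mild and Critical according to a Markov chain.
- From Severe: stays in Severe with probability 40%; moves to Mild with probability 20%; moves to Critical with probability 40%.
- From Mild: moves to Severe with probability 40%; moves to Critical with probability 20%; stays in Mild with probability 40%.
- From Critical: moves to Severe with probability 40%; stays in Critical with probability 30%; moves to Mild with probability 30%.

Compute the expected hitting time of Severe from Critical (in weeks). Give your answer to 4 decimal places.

2.5000

Let t(s) be the expected number of weeks to first reach Severe from state s, with t(Severe) = 0. Conditioning on the first week:
t(Mild) = 1 + 0.4·t(Mild) + 0.2·t(Critical)
t(Critical) = 1 + 0.3·t(Mild) + 0.3·t(Critical)
Solving: t(Mild) = 2.5000, t(Critical) = 2.5000.
Expected weeks from Critical to Severe: 2.5000.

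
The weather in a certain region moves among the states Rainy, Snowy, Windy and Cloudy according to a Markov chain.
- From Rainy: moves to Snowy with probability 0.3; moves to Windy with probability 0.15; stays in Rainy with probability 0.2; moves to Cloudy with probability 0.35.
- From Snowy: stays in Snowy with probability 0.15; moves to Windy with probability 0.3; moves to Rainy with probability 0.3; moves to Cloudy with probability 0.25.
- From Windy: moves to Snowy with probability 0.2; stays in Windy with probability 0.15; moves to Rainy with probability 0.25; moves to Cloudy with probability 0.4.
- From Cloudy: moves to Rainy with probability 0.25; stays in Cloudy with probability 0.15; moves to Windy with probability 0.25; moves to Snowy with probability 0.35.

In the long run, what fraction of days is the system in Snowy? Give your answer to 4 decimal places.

Let the stationary distribution be π with π = πP and π_1 + π_2 + π_3 + π_4 = 1.
π_1 = 0.2·π_1 + 0.3·π_2 + 0.25·π_3 + 0.25·π_4
π_2 = 0.3·π_1 + 0.15·π_2 + 0.2·π_3 + 0.35·π_4
π_3 = 0.15·π_1 + 0.3·π_2 + 0.15·π_3 + 0.25·π_4
Solving with the normalization constraint gives π = (0.2502, 0.2542, 0.2161, 0.2795).
So the stationary probability of Snowy is 0.2542.

0.2542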